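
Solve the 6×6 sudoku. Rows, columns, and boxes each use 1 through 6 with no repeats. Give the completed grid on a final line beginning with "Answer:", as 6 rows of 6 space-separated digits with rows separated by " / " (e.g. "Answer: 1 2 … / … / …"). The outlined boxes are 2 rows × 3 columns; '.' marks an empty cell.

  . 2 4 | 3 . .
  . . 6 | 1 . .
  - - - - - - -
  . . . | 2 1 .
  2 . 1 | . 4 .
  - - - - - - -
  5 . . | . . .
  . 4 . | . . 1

Step 1. [r2c2∈{3,5}] 5 has one home in box 1: r2c2 ⇒ r2c2=5.
Step 2. [r2c5∈{2}] nothing but 2 survives at r2c5. So r2c5=2.
Step 3. [r5c6∈{2,3,4,6}] col 6 places 2 nowhere but r5c6. So r5c6=2.
Step 4. [r5c3∈{3}] only 3 remains possible at r5c3. So r5c3=3.
Step 5. [r5c5∈{6}] r5c5 has the single candidate 6 ⇒ r5c5=6.
Step 6. [r4c4∈{5,6}] across col 4, 6 lands solely at r4c4. So r4c4=6.
Step 7. [r4c2∈{3}] r4c2 has the single candidate 3. So r4c2=3.
Step 8. [r4c6∈{5}] nothing but 5 survives at r4c6. So r4c6=5.
Step 9. [r6c1∈{6}] r6c1 has the single candidate 6 ⇒ r6c1=6.
Step 10. [r6c5∈{3,5}] 3 has one home in row 6: r6c5, so r6c5=3.
Step 11. [r3c3∈{5}] r3c3 is down to just 5. So r3c3=5.
Step 12. [r1c1∈{1}] only 1 remains possible at r1c1 ⇒ r1c1=1.
Step 13. [r5c2∈{1}] only 1 remains possible at r5c2, so r5c2=1.
Step 14. [r1c5∈{5}] only 5 remains possible at r1c5 ⇒ r1c5=5.
Step 15. [r5c4∈{4}] nothing but 4 survives at r5c4, so r5c4=4.
Step 16. [r6c3∈{2}] only 2 remains possible at r6c3 ⇒ r6c3=2.
Step 17. [r3c6∈{3}] r3c6's peers cover all but 3. So r3c6=3.
Step 18. [r2c6∈{4}] nothing but 4 survives at r2c6 ⇒ r2c6=4.
Step 19. [r3c2∈{6}] nothing but 6 survives at r3c2, so r3c2=6.
Step 20. [r6c4∈{5}] only 5 remains possible at r6c4, so r6c4=5.
Step 21. [r2c1∈{3}] r2c1 has the single candidate 3, so r2c1=3.
Step 22. [r1c6∈{6}] r1c6 has the single candidate 6. So r1c6=6.
Step 23. [r3c1∈{4}] r3c1's peers cover all but 4. So r3c1=4.

Answer: 1 2 4 3 5 6 / 3 5 6 1 2 4 / 4 6 5 2 1 3 / 2 3 1 6 4 5 / 5 1 3 4 6 2 / 6 4 2 5 3 1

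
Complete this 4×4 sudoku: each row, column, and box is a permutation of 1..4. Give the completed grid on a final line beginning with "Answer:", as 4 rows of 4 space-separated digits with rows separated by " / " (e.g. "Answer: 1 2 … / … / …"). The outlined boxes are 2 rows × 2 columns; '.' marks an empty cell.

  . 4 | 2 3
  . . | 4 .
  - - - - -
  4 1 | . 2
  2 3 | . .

Step 1. [r2c4∈{1}] r2c4 has the single candidate 1. So r2c4=1.
Step 2. [r2c1∈{3}] r2c1's peers cover all but 3. So r2c1=3.
Step 3. [r2c2∈{2}] r2c2's peers cover all but 2 ⇒ r2c2=2.
Step 4. [r4c3∈{1}] only 1 remains possible at r4c3 ⇒ r4c3=1.
Step 5. [r1c1∈{1}] r1c1 is down to just 1. So r1c1=1.
Step 6. [r4c4∈{4}] only 4 remains possible at r4c4. So r4c4=4.
Step 7. [r3c3∈{3}] only 3 remains possible at r3c3 ⇒ r3c3=3.

Answer: 1 4 2 3 / 3 2 4 1 / 4 1 3 2 / 2 3 1 4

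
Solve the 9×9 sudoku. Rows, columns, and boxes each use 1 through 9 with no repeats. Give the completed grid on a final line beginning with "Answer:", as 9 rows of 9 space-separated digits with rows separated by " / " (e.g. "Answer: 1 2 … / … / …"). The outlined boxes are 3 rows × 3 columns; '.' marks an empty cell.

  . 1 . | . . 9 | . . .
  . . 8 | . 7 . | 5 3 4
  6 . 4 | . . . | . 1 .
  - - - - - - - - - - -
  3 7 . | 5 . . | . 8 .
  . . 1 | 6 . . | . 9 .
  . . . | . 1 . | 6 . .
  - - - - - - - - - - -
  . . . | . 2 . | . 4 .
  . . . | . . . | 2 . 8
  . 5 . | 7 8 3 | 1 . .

Step 1. [r9c1∈{2,4,9}] 4 has one home in row 9: r9c1. So r9c1=4.
Step 2. [r9c3∈{2,6,9}] across row 9, 2 lands solely at r9c3 ⇒ r9c3=2.
Step 3. [r2c6∈{1,2,6}] across row 2, 6 lands solely at r2c6, so r2c6=6.
Step 4. [r8c5∈{4,5,6,9}] in col 5, 6 fits only at r8c5, so r8c5=6.
Step 5. [r7c2∈{3,6,8,9}] across col 2, 6 lands solely at r7c2 ⇒ r7c2=6.
Step 6. [r7c1∈{1,7,8,9}] 8 has one home in row 7: r7c1, so r7c1=8.
Step 7. [r8c1∈{1,7,9}] r8c1 is the only open cell in col 1 admitting 1. So r8c1=1.
Step 8. [r1c1∈{2,5,7}] col 1 places 7 nowhere but r1c1. So r1c1=7.
Step 9. [r9c9∈{6,9}] 9 has one home in row 9: r9c9 ⇒ r9c9=9.
Step 10. [r1c3∈{3,5}] across box 1, 5 lands solely at r1c3 ⇒ r1c3=5.
Step 11. [r6c3∈{9}] only 9 remains possible at r6c3. So r6c3=9.
Step 12. [r3c2∈{2,3,9}] in box 1, 3 fits only at r3c2, so r3c2=3.
Step 13. [r4c7∈{4}] nothing but 4 survives at r4c7. So r4c7=4.
Step 14. [r4c6∈{2}] r4c6's peers cover all but 2, so r4c6=2.
Step 15. [r3c7∈{7,8,9}] in row 3, 9 fits only at r3c7 ⇒ r3c7=9.
Step 16. [r3c9∈{2,7}] in row 3, 7 fits only at r3c9 ⇒ r3c9=7.
Step 17. [r3c4∈{2,8}] across row 3, 2 lands solely at r3c4 ⇒ r3c4=2.
Step 18. [r3c6∈{5,8}] 8 has one home in row 3: r3c6. So r3c6=8.
Step 19. [r6c4∈{3,4,8}] 8 has one home in col 4: r6c4. So r6c4=8.
Step 20. [r6c9∈{2,3,5}] r6c9 is the only open cell in row 6 admitting 3, so r6c9=3.
Step 21. [r5c7∈{7}] r5c7's peers cover all but 7 ⇒ r5c7=7.
Step 22. [r5c6∈{4}] r5c6 has the single candidate 4. So r5c6=4.
Step 23. [r7c9∈{5}] nothing but 5 survives at r7c9 ⇒ r7c9=5.
Step 24. [r5c9∈{2}] only 2 remains possible at r5c9 ⇒ r5c9=2.
Step 25. [r8c2∈{9}] r8c2 has the single candidate 9, so r8c2=9.
Step 26. [r1c5∈{3,4}] in col 5, 4 fits only at r1c5. So r1c5=4.
Step 27. [r7c3∈{3,7}] in row 7, 7 fits only at r7c3. So r7c3=7.
Step 28. [r2c2∈{2}] r2c2's peers cover all but 2, so r2c2=2.
Step 29. [r9c8∈{6}] nothing but 6 survives at r9c8. So r9c8=6.
Step 30. [r6c8∈{5}] r6c8 is down to just 5 ⇒ r6c8=5.
Step 31. [r7c6∈{1}] r7c6 is down to just 1 ⇒ r7c6=1.
Step 32. [r1c4∈{3}] r1c4 is down to just 3, so r1c4=3.
Step 33. [r7c7∈{3}] r7c7 has the single candidate 3. So r7c7=3.
Step 34. [r4c9∈{1}] nothing but 1 survives at r4c9, so r4c9=1.
Step 35. [r5c2∈{8}] r5c2 has the single candidate 8, so r5c2=8.
Step 36. [r5c5∈{3}] r5c5 is down to just 3 ⇒ r5c5=3.
Step 37. [r7c4∈{9}] nothing but 9 survives at r7c4. So r7c4=9.
Step 38. [r8c6∈{5}] r8c6 is down to just 5, so r8c6=5.
Step 39. [r4c3∈{6}] r4c3's peers cover all but 6, so r4c3=6.
Step 40. [r2c4∈{1}] nothing but 1 survives at r2c4, so r2c4=1.
Step 41. [r4c5∈{9}] r4c5 has the single candidate 9, so r4c5=9.
Step 42. [r3c5∈{5}] r3c5 is down to just 5, so r3c5=5.
Step 43. [r1c7∈{8}] nothing but 8 survives at r1c7. So r1c7=8.
Step 44. [r8c4∈{4}] nothing but 4 survives at r8c4, so r8c4=4.
Step 45. [r2c1∈{9}] r2c1 is down to just 9. So r2c1=9.
Step 46. [r6c6∈{7}] only 7 remains possible at r6c6 ⇒ r6c6=7.
Step 47. [r8c8∈{7}] r8c8 is down to just 7. So r8c8=7.
Step 48. [r6c1∈{2}] nothing but 2 survives at r6c1 ⇒ r6c1=2.
Step 49. [r8c3∈{3}] r8c3 is down to just 3 ⇒ r8c3=3.
Step 50. [r5c1∈{5}] r5c1 has the single candidate 5, so r5c1=5.
Step 51. [r1c8∈{2}] r1c8 has the single candidate 2, so r1c8=2.
Step 52. [r6c2∈{4}] r6c2's peers cover all but 4, so r6c2=4.
Step 53. [r1c9∈{6}] r1c9 has the single candidate 6. So r1c9=6.

Answer: 7 1 5 3 4 9 8 2 6 / 9 2 8 1 7 6 5 3 4 / 6 3 4 2 5 8 9 1 7 / 3 7 6 5 9 2 4 8 1 / 5 8 1 6 3 4 7 9 2 / 2 4 9 8 1 7 6 5 3 / 8 6 7 9 2 1 3 4 5 / 1 9 3 4 6 5 2 7 8 / 4 5 2 7 8 3 1 6 9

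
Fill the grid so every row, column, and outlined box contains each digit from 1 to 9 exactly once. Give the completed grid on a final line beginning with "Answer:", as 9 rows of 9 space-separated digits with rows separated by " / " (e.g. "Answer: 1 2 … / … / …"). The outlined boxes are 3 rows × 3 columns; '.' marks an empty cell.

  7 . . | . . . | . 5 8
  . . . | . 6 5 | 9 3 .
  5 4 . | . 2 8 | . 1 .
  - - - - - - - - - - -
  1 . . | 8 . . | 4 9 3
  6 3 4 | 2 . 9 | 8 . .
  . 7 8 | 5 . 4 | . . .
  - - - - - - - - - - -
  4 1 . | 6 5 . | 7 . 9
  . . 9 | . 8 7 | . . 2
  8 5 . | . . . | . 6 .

Step 1. [r2c1∈{2}] only 2 remains possible at r2c1. So r2c1=2.
Step 2. [r3c4∈{3,7,9}] r3c4 is the only open cell in row 3 admitting 9 ⇒ r3c4=9.
Step 3. [r8c1∈{3}] r8c1's peers cover all but 3 ⇒ r8c1=3.
Step 4. [r7c6∈{2,3}] row 7 places 3 nowhere but r7c6, so r7c6=3.
Step 5. [r1c6∈{1}] only 1 remains possible at r1c6, so r1c6=1.
Step 6. [r3c7∈{6}] r3c7 is down to just 6. So r3c7=6.
Step 7. [r1c4∈{3,4}] 3 has one home in col 4: r1c4, so r1c4=3.
Step 8. [r2c9∈{4,7}] r2c9 is the only open cell in box 3 admitting 4, so r2c9=4.
Step 9. [r9c9∈{1}] r9c9 has the single candidate 1, so r9c9=1.
Step 10. [r5c8∈{7}] r5c8 is down to just 7, so r5c8=7.
Step 11. [r6c7∈{1,2}] in col 7, 1 fits only at r6c7 ⇒ r6c7=1.
Step 12. [r9c4∈{4}] nothing but 4 survives at r9c4. So r9c4=4.
Step 13. [r7c3∈{2}] only 2 remains possible at r7c3, so r7c3=2.
Step 14. [r1c3∈{6}] r1c3 has the single candidate 6 ⇒ r1c3=6.
Step 15. [r2c2∈{8}] only 8 remains possible at r2c2 ⇒ r2c2=8.
Step 16. [r9c3∈{7}] nothing but 7 survives at r9c3, so r9c3=7.
Step 17. [r5c9∈{5}] nothing but 5 survives at r5c9. So r5c9=5.
Step 18. [r9c7∈{3}] r9c7 has the single candidate 3 ⇒ r9c7=3.
Step 19. [r8c7∈{5}] nothing but 5 survives at r8c7. So r8c7=5.
Step 20. [r4c3∈{5}] r4c3's peers cover all but 5. So r4c3=5.
Step 21. [r1c7∈{2}] r1c7 is down to just 2, so r1c7=2.
Step 22. [r1c5∈{4}] only 4 remains possible at r1c5 ⇒ r1c5=4.
Step 23. [r5c5∈{1}] r5c5's peers cover all but 1 ⇒ r5c5=1.
Step 24. [r7c8∈{8}] r7c8 is down to just 8 ⇒ r7c8=8.
Step 25. [r2c4∈{7}] nothing but 7 survives at r2c4, so r2c4=7.
Step 26. [r8c2∈{6}] nothing but 6 survives at r8c2 ⇒ r8c2=6.
Step 27. [r1c2∈{9}] r1c2 has the single candidate 9, so r1c2=9.
Step 28. [r6c8∈{2}] r6c8 has the single candidate 2 ⇒ r6c8=2.
Step 29. [r9c5∈{9}] nothing but 9 survives at r9c5. So r9c5=9.
Step 30. [r8c8∈{4}] r8c8 has the single candidate 4 ⇒ r8c8=4.
Step 31. [r8c4∈{1}] nothing but 1 survives at r8c4 ⇒ r8c4=1.
Step 32. [r6c5∈{3}] r6c5 has the single candidate 3 ⇒ r6c5=3.
Step 33. [r4c5∈{7}] r4c5 is down to just 7 ⇒ r4c5=7.
Step 34. [r6c1∈{9}] only 9 remains possible at r6c1, so r6c1=9.
Step 35. [r3c9∈{7}] r3c9 has the single candidate 7 ⇒ r3c9=7.
Step 36. [r4c2∈{2}] only 2 remains possible at r4c2 ⇒ r4c2=2.
Step 37. [r6c9∈{6}] r6c9 has the single candidate 6 ⇒ r6c9=6.
Step 38. [r4c6∈{6}] r4c6 is down to just 6, so r4c6=6.
Step 39. [r3c3∈{3}] only 3 remains possible at r3c3. So r3c3=3.
Step 40. [r2c3∈{1}] only 1 remains possible at r2c3, so r2c3=1.
Step 41. [r9c6∈{2}] only 2 remains possible at r9c6 ⇒ r9c6=2.

Answer: 7 9 6 3 4 1 2 5 8 / 2 8 1 7 6 5 9 3 4 / 5 4 3 9 2 8 6 1 7 / 1 2 5 8 7 6 4 9 3 / 6 3 4 2 1 9 8 7 5 / 9 7 8 5 3 4 1 2 6 / 4 1 2 6 5 3 7 8 9 / 3 6 9 1 8 7 5 4 2 / 8 5 7 4 9 2 3 6 1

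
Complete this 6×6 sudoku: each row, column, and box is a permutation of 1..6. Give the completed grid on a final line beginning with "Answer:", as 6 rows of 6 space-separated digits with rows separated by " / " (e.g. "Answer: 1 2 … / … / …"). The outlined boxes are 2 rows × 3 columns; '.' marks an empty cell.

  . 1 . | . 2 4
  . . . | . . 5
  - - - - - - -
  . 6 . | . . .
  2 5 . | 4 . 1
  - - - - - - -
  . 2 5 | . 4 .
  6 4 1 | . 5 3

Step 1. [r2c2∈{3}] r2c2 has the single candidate 3 ⇒ r2c2=3.
Step 2. [r3c5∈{3}] only 3 remains possible at r3c5. So r3c5=3.
Step 3. [r1c3∈{6}] r1c3's peers cover all but 6 ⇒ r1c3=6.
Step 4. [r2c1∈{4}] r2c1 is down to just 4 ⇒ r2c1=4.
Step 5. [r5c4∈{1,6}] row 5 places 1 nowhere but r5c4 ⇒ r5c4=1.
Step 6. [r4c5∈{6}] nothing but 6 survives at r4c5, so r4c5=6.
Step 7. [r3c6∈{2}] r3c6 is down to just 2. So r3c6=2.
Step 8. [r2c5∈{1}] r2c5 has the single candidate 1 ⇒ r2c5=1.
Step 9. [r4c3∈{3}] nothing but 3 survives at r4c3, so r4c3=3.
Step 10. [r1c1∈{5}] only 5 remains possible at r1c1. So r1c1=5.
Step 11. [r1c4∈{3}] r1c4 has the single candidate 3, so r1c4=3.
Step 12. [r3c4∈{5}] r3c4's peers cover all but 5. So r3c4=5.
Step 13. [r2c4∈{6}] nothing but 6 survives at r2c4, so r2c4=6.
Step 14. [r3c3∈{4}] r3c3 is down to just 4. So r3c3=4.
Step 15. [r2c3∈{2}] only 2 remains possible at r2c3 ⇒ r2c3=2.
Step 16. [r3c1∈{1}] r3c1 has the single candidate 1 ⇒ r3c1=1.
Step 17. [r5c1∈{3}] nothing but 3 survives at r5c1, so r5c1=3.
Step 18. [r5c6∈{6}] r5c6 has the single candidate 6 ⇒ r5c6=6.
Step 19. [r6c4∈{2}] r6c4 is down to just 2. So r6c4=2.

Answer: 5 1 6 3 2 4 / 4 3 2 6 1 5 / 1 6 4 5 3 2 / 2 5 3 4 6 1 / 3 2 5 1 4 6 / 6 4 1 2 5 3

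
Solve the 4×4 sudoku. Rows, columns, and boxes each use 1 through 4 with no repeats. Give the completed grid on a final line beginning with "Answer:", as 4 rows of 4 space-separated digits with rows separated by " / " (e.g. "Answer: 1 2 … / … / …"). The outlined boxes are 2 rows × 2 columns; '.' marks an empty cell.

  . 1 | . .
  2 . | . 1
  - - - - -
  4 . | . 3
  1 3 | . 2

Step 1. [r4c3∈{4}] only 4 remains possible at r4c3. So r4c3=4.
Step 2. [r2c3∈{3}] r2c3 is down to just 3 ⇒ r2c3=3.
Step 3. [r1c3∈{2}] only 2 remains possible at r1c3, so r1c3=2.
Step 4. [r1c4∈{4}] only 4 remains possible at r1c4 ⇒ r1c4=4.
Step 5. [r3c2∈{2}] only 2 remains possible at r3c2 ⇒ r3c2=2.
Step 6. [r2c2∈{4}] r2c2 has the single candidate 4, so r2c2=4.
Step 7. [r3c3∈{1}] only 1 remains possible at r3c3. So r3c3=1.
Step 8. [r1c1∈{3}] r1c1 has the single candidate 3 ⇒ r1c1=3.

Answer: 3 1 2 4 / 2 4 3 1 / 4 2 1 3 / 1 3 4 2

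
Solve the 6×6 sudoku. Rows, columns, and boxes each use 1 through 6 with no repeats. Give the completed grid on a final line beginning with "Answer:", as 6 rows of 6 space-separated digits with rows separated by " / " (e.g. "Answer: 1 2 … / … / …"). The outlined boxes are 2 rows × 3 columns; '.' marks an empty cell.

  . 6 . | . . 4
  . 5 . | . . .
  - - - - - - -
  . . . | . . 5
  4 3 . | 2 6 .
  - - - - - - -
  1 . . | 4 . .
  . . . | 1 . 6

Step 1. [r5c2∈{2}] only 2 remains possible at r5c2. So r5c2=2.
Step 2. [r2c6∈{1,2,3}] in col 6, 2 fits only at r2c6. So r2c6=2.
Step 3. [r2c1∈{3}] r2c1 has the single candidate 3. So r2c1=3.
Step 4. [r6c1∈{5}] r6c1 is down to just 5 ⇒ r6c1=5.
Step 5. [r3c2∈{1}] r3c2's peers cover all but 1 ⇒ r3c2=1.
Step 6. [r5c6∈{3}] r5c6 has the single candidate 3, so r5c6=3.
Step 7. [r2c3∈{1,4}] across row 2, 4 lands solely at r2c3. So r2c3=4.
Step 8. [r1c1∈{2}] r1c1's peers cover all but 2, so r1c1=2.
Step 9. [r1c4∈{3,5}] in col 4, 5 fits only at r1c4 ⇒ r1c4=5.
Step 10. [r1c5∈{1,3}] 3 has one home in row 1: r1c5 ⇒ r1c5=3.
Step 11. [r5c3∈{6}] only 6 remains possible at r5c3, so r5c3=6.
Step 12. [r3c4∈{3}] r3c4 has the single candidate 3. So r3c4=3.
Step 13. [r3c1∈{6}] r3c1's peers cover all but 6. So r3c1=6.
Step 14. [r6c5∈{2}] r6c5 is down to just 2, so r6c5=2.
Step 15. [r4c6∈{1}] r4c6 is down to just 1. So r4c6=1.
Step 16. [r6c3∈{3}] nothing but 3 survives at r6c3. So r6c3=3.
Step 17. [r3c5∈{4}] only 4 remains possible at r3c5. So r3c5=4.
Step 18. [r4c3∈{5}] r4c3 has the single candidate 5 ⇒ r4c3=5.
Step 19. [r1c3∈{1}] only 1 remains possible at r1c3, so r1c3=1.
Step 20. [r5c5∈{5}] only 5 remains possible at r5c5 ⇒ r5c5=5.
Step 21. [r2c4∈{6}] r2c4 has the single candidate 6 ⇒ r2c4=6.
Step 22. [r6c2∈{4}] r6c2 is down to just 4. So r6c2=4.
Step 23. [r2c5∈{1}] r2c5's peers cover all but 1, so r2c5=1.
Step 24. [r3c3∈{2}] nothing but 2 survives at r3c3, so r3c3=2.

Answer: 2 6 1 5 3 4 / 3 5 4 6 1 2 / 6 1 2 3 4 5 / 4 3 5 2 6 1 / 1 2 6 4 5 3 / 5 4 3 1 2 6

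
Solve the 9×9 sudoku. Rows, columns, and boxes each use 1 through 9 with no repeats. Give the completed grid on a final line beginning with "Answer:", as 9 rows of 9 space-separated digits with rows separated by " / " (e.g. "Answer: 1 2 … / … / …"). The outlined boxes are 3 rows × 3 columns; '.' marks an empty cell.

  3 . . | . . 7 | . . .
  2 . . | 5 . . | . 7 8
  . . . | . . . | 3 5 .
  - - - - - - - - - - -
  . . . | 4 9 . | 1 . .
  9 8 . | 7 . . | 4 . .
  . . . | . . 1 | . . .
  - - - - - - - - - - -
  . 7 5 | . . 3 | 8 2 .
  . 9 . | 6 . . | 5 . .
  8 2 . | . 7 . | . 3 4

Step 1. [r5c8∈{6}] r5c8's peers cover all but 6, so r5c8=6.
Step 2. [r6c4∈{2,3,8}] 3 has one home in col 4: r6c4 ⇒ r6c4=3.
Step 3. [r5c3∈{1,2,3}] in row 5, 1 fits only at r5c3, so r5c3=1.
Step 4. [r9c3∈{6}] only 6 remains possible at r9c3 ⇒ r9c3=6.
Step 5. [r9c7∈{9}] r9c7's peers cover all but 9. So r9c7=9.
Step 6. [r2c7∈{6}] nothing but 6 survives at r2c7. So r2c7=6.
Step 7. [r1c2∈{1,4,5,6}] across row 1, 5 lands solely at r1c2 ⇒ r1c2=5.
Step 8. [r1c5∈{1,2,4,6,8}] row 1 places 6 nowhere but r1c5 ⇒ r1c5=6.
Step 9. [r4c6∈{2,5,6,8}] 6 has one home in col 6: r4c6 ⇒ r4c6=6.
Step 10. [r6c7∈{2,7}] across col 7, 7 lands solely at r6c7, so r6c7=7.
Step 11. [r8c8∈{1}] r8c8's peers cover all but 1 ⇒ r8c8=1.
Step 12. [r8c1∈{4}] only 4 remains possible at r8c1 ⇒ r8c1=4.
Step 13. [r6c5∈{2,5,8}] 8 has one home in box 5: r6c5. So r6c5=8.
Step 14. [r9c4∈{1}] r9c4's peers cover all but 1, so r9c4=1.
Step 15. [r8c5∈{2}] r8c5's peers cover all but 2. So r8c5=2.
Step 16. [r5c6∈{2,5}] box 5 places 2 nowhere but r5c6. So r5c6=2.
Step 17. [r1c7∈{2}] r1c7's peers cover all but 2 ⇒ r1c7=2.
Step 18. [r3c4∈{2,8,9}] 2 has one home in row 3: r3c4. So r3c4=2.
Step 19. [r1c4∈{8,9}] r1c4 is the only open cell in col 4 admitting 8. So r1c4=8.
Step 20. [r3c3∈{4,7,8,9}] 8 has one home in row 3: r3c3. So r3c3=8.
Step 21. [r4c3∈{2,3,7}] in col 3, 7 fits only at r4c3. So r4c3=7.
Step 22. [r4c9∈{2,3,5}] row 4 places 2 nowhere but r4c9. So r4c9=2.
Step 23. [r6c8∈{9}] r6c8 has the single candidate 9 ⇒ r6c8=9.
Step 24. [r3c1∈{1,6,7}] in row 3, 7 fits only at r3c1. So r3c1=7.
Step 25. [r3c2∈{1,4,6}] row 3 places 6 nowhere but r3c2, so r3c2=6.
Step 26. [r6c9∈{5}] r6c9 is down to just 5 ⇒ r6c9=5.
Step 27. [r6c2∈{4}] r6c2 is down to just 4 ⇒ r6c2=4.
Step 28. [r1c9∈{1,9}] row 1 places 1 nowhere but r1c9. So r1c9=1.
Step 29. [r1c3∈{4,9}] row 1 places 9 nowhere but r1c3. So r1c3=9.
Step 30. [r7c5∈{4}] r7c5 is down to just 4 ⇒ r7c5=4.
Step 31. [r2c6∈{4,9}] 9 has one home in row 2: r2c6. So r2c6=9.
Step 32. [r3c5∈{1}] only 1 remains possible at r3c5 ⇒ r3c5=1.
Step 33. [r6c3∈{2}] nothing but 2 survives at r6c3, so r6c3=2.
Step 34. [r1c8∈{4}] r1c8's peers cover all but 4 ⇒ r1c8=4.
Step 35. [r2c3∈{4}] r2c3's peers cover all but 4 ⇒ r2c3=4.
Step 36. [r8c6∈{8}] only 8 remains possible at r8c6, so r8c6=8.
Step 37. [r5c5∈{5}] r5c5 is down to just 5. So r5c5=5.
Step 38. [r9c6∈{5}] r9c6 is down to just 5 ⇒ r9c6=5.
Step 39. [r6c1∈{6}] r6c1 is down to just 6, so r6c1=6.
Step 40. [r8c9∈{7}] only 7 remains possible at r8c9, so r8c9=7.
Step 41. [r4c1∈{5}] r4c1 is down to just 5, so r4c1=5.
Step 42. [r4c8∈{8}] r4c8 has the single candidate 8. So r4c8=8.
Step 43. [r7c4∈{9}] r7c4's peers cover all but 9. So r7c4=9.
Step 44. [r4c2∈{3}] r4c2 has the single candidate 3 ⇒ r4c2=3.
Step 45. [r7c9∈{6}] only 6 remains possible at r7c9, so r7c9=6.
Step 46. [r2c2∈{1}] r2c2 is down to just 1. So r2c2=1.
Step 47. [r3c9∈{9}] only 9 remains possible at r3c9 ⇒ r3c9=9.
Step 48. [r8c3∈{3}] r8c3 is down to just 3. So r8c3=3.
Step 49. [r5c9∈{3}] nothing but 3 survives at r5c9 ⇒ r5c9=3.
Step 50. [r2c5∈{3}] nothing but 3 survives at r2c5. So r2c5=3.
Step 51. [r3c6∈{4}] r3c6 has the single candidate 4 ⇒ r3c6=4.
Step 52. [r7c1∈{1}] r7c1 has the single candidate 1 ⇒ r7c1=1.

Answer: 3 5 9 8 6 7 2 4 1 / 2 1 4 5 3 9 6 7 8 / 7 6 8 2 1 4 3 5 9 / 5 3 7 4 9 6 1 8 2 / 9 8 1 7 5 2 4 6 3 / 6 4 2 3 8 1 7 9 5 / 1 7 5 9 4 3 8 2 6 / 4 9 3 6 2 8 5 1 7 / 8 2 6 1 7 5 9 3 4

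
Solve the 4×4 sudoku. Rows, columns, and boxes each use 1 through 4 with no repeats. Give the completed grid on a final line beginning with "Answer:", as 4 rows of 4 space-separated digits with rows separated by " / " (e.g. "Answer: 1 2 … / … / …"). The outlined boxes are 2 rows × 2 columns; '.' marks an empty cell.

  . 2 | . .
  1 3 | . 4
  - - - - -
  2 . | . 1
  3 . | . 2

Step 1. [r4c3∈{4}] only 4 remains possible at r4c3 ⇒ r4c3=4.
Step 2. [r1c3∈{1,3}] in row 1, 1 fits only at r1c3 ⇒ r1c3=1.
Step 3. [r4c2∈{1}] r4c2's peers cover all but 1, so r4c2=1.
Step 4. [r1c4∈{3}] r1c4 is down to just 3 ⇒ r1c4=3.
Step 5. [r1c1∈{4}] r1c1 has the single candidate 4, so r1c1=4.
Step 6. [r3c3∈{3}] r3c3 has the single candidate 3, so r3c3=3.
Step 7. [r3c2∈{4}] r3c2 has the single candidate 4. So r3c2=4.
Step 8. [r2c3∈{2}] r2c3 has the single candidate 2. So r2c3=2.

Answer: 4 2 1 3 / 1 3 2 4 / 2 4 3 1 / 3 1 4 2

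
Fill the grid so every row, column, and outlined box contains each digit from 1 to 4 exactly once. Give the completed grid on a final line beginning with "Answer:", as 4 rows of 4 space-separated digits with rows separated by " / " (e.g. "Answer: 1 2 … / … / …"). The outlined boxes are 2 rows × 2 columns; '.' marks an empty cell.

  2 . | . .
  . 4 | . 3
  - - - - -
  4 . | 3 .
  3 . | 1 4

Step 1. [r3c2∈{1,2}] 1 has one home in row 3: r3c2 ⇒ r3c2=1.
Step 2. [r1c3∈{4}] r1c3 is down to just 4. So r1c3=4.
Step 3. [r2c3∈{2}] nothing but 2 survives at r2c3, so r2c3=2.
Step 4. [r4c2∈{2}] r4c2 is down to just 2. So r4c2=2.
Step 5. [r1c4∈{1}] r1c4 is down to just 1 ⇒ r1c4=1.
Step 6. [r3c4∈{2}] r3c4 is down to just 2. So r3c4=2.
Step 7. [r1c2∈{3}] r1c2's peers cover all but 3. So r1c2=3.
Step 8. [r2c1∈{1}] r2c1's peers cover all but 1, so r2c1=1.

Answer: 2 3 4 1 / 1 4 2 3 / 4 1 3 2 / 3 2 1 4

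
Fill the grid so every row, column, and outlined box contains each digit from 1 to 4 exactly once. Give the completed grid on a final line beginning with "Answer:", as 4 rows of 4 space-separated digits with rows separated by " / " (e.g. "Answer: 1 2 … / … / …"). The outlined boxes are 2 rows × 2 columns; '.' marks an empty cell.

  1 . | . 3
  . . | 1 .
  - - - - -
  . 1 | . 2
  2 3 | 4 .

Step 1. [r1c2∈{2,4}] 4 has one home in row 1: r1c2. So r1c2=4.
Step 2. [r2c2∈{2}] nothing but 2 survives at r2c2. So r2c2=2.
Step 3. [r3c1∈{4}] r3c1 is down to just 4, so r3c1=4.
Step 4. [r4c4∈{1}] nothing but 1 survives at r4c4 ⇒ r4c4=1.
Step 5. [r2c4∈{4}] r2c4 has the single candidate 4, so r2c4=4.
Step 6. [r3c3∈{3}] r3c3 is down to just 3, so r3c3=3.
Step 7. [r1c3∈{2}] r1c3 has the single candidate 2. So r1c3=2.
Step 8. [r2c1∈{3}] r2c1's peers cover all but 3. So r2c1=3.

Answer: 1 4 2 3 / 3 2 1 4 / 4 1 3 2 / 2 3 4 1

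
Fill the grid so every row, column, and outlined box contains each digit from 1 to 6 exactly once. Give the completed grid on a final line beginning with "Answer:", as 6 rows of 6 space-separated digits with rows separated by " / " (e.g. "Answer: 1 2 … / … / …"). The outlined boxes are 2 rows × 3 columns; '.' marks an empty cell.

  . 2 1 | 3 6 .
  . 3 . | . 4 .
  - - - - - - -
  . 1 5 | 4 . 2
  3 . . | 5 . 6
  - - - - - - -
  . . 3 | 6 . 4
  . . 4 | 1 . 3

Step 1. [r5c2∈{5}] r5c2 has the single candidate 5 ⇒ r5c2=5.
Step 2. [r3c1∈{6}] nothing but 6 survives at r3c1. So r3c1=6.
Step 3. [r5c5∈{2}] r5c5's peers cover all but 2. So r5c5=2.
Step 4. [r1c6∈{5}] r1c6's peers cover all but 5, so r1c6=5.
Step 5. [r2c3∈{6}] only 6 remains possible at r2c3, so r2c3=6.
Step 6. [r6c5∈{5}] only 5 remains possible at r6c5 ⇒ r6c5=5.
Step 7. [r6c2∈{6}] r6c2 is down to just 6. So r6c2=6.
Step 8. [r4c5∈{1}] r4c5's peers cover all but 1 ⇒ r4c5=1.
Step 9. [r5c1∈{1}] r5c1 is down to just 1, so r5c1=1.
Step 10. [r1c1∈{4}] r1c1 has the single candidate 4, so r1c1=4.
Step 11. [r2c1∈{5}] nothing but 5 survives at r2c1 ⇒ r2c1=5.
Step 12. [r2c6∈{1}] r2c6's peers cover all but 1 ⇒ r2c6=1.
Step 13. [r4c3∈{2}] r4c3 is down to just 2, so r4c3=2.
Step 14. [r3c5∈{3}] r3c5's peers cover all but 3 ⇒ r3c5=3.
Step 15. [r6c1∈{2}] r6c1 has the single candidate 2, so r6c1=2.
Step 16. [r4c2∈{4}] nothing but 4 survives at r4c2. So r4c2=4.
Step 17. [r2c4∈{2}] r2c4's peers cover all but 2, so r2c4=2.

Answer: 4 2 1 3 6 5 / 5 3 6 2 4 1 / 6 1 5 4 3 2 / 3 4 2 5 1 6 / 1 5 3 6 2 4 / 2 6 4 1 5 3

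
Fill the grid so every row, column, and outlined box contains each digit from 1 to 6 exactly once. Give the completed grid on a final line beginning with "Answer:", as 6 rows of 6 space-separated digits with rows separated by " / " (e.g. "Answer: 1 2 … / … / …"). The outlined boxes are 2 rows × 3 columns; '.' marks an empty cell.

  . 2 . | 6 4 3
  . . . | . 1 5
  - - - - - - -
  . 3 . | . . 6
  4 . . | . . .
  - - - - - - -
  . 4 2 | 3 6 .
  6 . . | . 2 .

Step 1. [r6c4∈{1,4,5}] r6c4 is the only open cell in box 6 admitting 5. So r6c4=5.
Step 2. [r4c2∈{1,5,6}] across col 2, 5 lands solely at r4c2, so r4c2=5.
Step 3. [r3c3∈{1}] nothing but 1 survives at r3c3, so r3c3=1.
Step 4. [r4c6∈{1,2}] across col 6, 2 lands solely at r4c6 ⇒ r4c6=2.
Step 5. [r1c1∈{1,5}] row 1 places 1 nowhere but r1c1. So r1c1=1.
Step 6. [r2c3∈{3,4,6}] across row 2, 4 lands solely at r2c3 ⇒ r2c3=4.
Step 7. [r6c6∈{1,4}] row 6 places 4 nowhere but r6c6, so r6c6=4.
Step 8. [r5c6∈{1}] r5c6's peers cover all but 1, so r5c6=1.
Step 9. [r2c4∈{2}] only 2 remains possible at r2c4. So r2c4=2.
Step 10. [r6c2∈{1}] only 1 remains possible at r6c2, so r6c2=1.
Step 11. [r3c1∈{2}] r3c1 has the single candidate 2 ⇒ r3c1=2.
Step 12. [r4c5∈{3}] nothing but 3 survives at r4c5 ⇒ r4c5=3.
Step 13. [r1c3∈{5}] only 5 remains possible at r1c3. So r1c3=5.
Step 14. [r3c4∈{4}] r3c4 is down to just 4. So r3c4=4.
Step 15. [r6c3∈{3}] r6c3's peers cover all but 3, so r6c3=3.
Step 16. [r4c4∈{1}] only 1 remains possible at r4c4. So r4c4=1.
Step 17. [r2c1∈{3}] r2c1 is down to just 3 ⇒ r2c1=3.
Step 18. [r2c2∈{6}] r2c2's peers cover all but 6 ⇒ r2c2=6.
Step 19. [r3c5∈{5}] only 5 remains possible at r3c5, so r3c5=5.
Step 20. [r4c3∈{6}] nothing but 6 survives at r4c3, so r4c3=6.
Step 21. [r5c1∈{5}] r5c1's peers cover all but 5, so r5c1=5.

Answer: 1 2 5 6 4 3 / 3 6 4 2 1 5 / 2 3 1 4 5 6 / 4 5 6 1 3 2 / 5 4 2 3 6 1 / 6 1 3 5 2 4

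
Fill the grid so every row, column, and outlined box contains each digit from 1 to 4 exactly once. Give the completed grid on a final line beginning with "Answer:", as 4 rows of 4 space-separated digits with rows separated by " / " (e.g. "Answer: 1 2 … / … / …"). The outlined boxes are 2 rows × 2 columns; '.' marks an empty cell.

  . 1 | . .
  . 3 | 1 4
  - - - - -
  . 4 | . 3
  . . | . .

Step 1. [r3c3∈{2}] r3c3 is down to just 2 ⇒ r3c3=2.
Step 2. [r2c1∈{2}] only 2 remains possible at r2c1, so r2c1=2.
Step 3. [r4c1∈{1,3}] r4c1 is the only open cell in row 4 admitting 3. So r4c1=3.
Step 4. [r4c2∈{2}] nothing but 2 survives at r4c2 ⇒ r4c2=2.
Step 5. [r1c3∈{3}] only 3 remains possible at r1c3. So r1c3=3.
Step 6. [r3c1∈{1}] nothing but 1 survives at r3c1. So r3c1=1.
Step 7. [r4c4∈{1}] only 1 remains possible at r4c4, so r4c4=1.
Step 8. [r4c3∈{4}] r4c3 has the single candidate 4, so r4c3=4.
Step 9. [r1c4∈{2}] r1c4 is down to just 2 ⇒ r1c4=2.
Step 10. [r1c1∈{4}] r1c1 is down to just 4 ⇒ r1c1=4.

Answer: 4 1 3 2 / 2 3 1 4 / 1 4 2 3 / 3 2 4 1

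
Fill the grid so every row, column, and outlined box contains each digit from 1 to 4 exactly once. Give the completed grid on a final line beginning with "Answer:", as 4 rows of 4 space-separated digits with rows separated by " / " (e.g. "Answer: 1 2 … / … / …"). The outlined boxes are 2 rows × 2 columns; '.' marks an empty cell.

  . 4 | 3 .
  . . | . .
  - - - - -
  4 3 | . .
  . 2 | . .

Step 1. [r2c2∈{1}] nothing but 1 survives at r2c2, so r2c2=1.
Step 2. [r1c4∈{1,2}] across row 1, 1 lands solely at r1c4, so r1c4=1.
Step 3. [r3c4∈{2}] nothing but 2 survives at r3c4, so r3c4=2.
Step 4. [r2c4∈{4}] r2c4 has the single candidate 4. So r2c4=4.
Step 5. [r1c1∈{2}] nothing but 2 survives at r1c1 ⇒ r1c1=2.
Step 6. [r4c3∈{1,4}] in row 4, 4 fits only at r4c3, so r4c3=4.
Step 7. [r4c4∈{3}] only 3 remains possible at r4c4 ⇒ r4c4=3.
Step 8. [r4c1∈{1}] nothing but 1 survives at r4c1. So r4c1=1.
Step 9. [r3c3∈{1}] r3c3 has the single candidate 1. So r3c3=1.
Step 10. [r2c1∈{3}] r2c1's peers cover all but 3, so r2c1=3.
Step 11. [r2c3∈{2}] nothing but 2 survives at r2c3 ⇒ r2c3=2.

Answer: 2 4 3 1 / 3 1 2 4 / 4 3 1 2 / 1 2 4 3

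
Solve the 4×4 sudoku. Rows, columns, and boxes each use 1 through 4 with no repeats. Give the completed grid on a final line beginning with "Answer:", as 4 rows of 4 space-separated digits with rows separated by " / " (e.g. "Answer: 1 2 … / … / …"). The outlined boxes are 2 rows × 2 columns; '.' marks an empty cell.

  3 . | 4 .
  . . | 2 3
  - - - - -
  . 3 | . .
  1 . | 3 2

Step 1. [r2c1∈{4}] r2c1's peers cover all but 4. So r2c1=4.
Step 2. [r1c4∈{1}] only 1 remains possible at r1c4. So r1c4=1.
Step 3. [r3c3∈{1}] only 1 remains possible at r3c3. So r3c3=1.
Step 4. [r2c2∈{1}] only 1 remains possible at r2c2, so r2c2=1.
Step 5. [r3c4∈{4}] r3c4's peers cover all but 4, so r3c4=4.
Step 6. [r3c1∈{2}] r3c1 is down to just 2. So r3c1=2.
Step 7. [r4c2∈{4}] only 4 remains possible at r4c2 ⇒ r4c2=4.
Step 8. [r1c2∈{2}] r1c2 is down to just 2. So r1c2=2.

Answer: 3 2 4 1 / 4 1 2 3 / 2 3 1 4 / 1 4 3 2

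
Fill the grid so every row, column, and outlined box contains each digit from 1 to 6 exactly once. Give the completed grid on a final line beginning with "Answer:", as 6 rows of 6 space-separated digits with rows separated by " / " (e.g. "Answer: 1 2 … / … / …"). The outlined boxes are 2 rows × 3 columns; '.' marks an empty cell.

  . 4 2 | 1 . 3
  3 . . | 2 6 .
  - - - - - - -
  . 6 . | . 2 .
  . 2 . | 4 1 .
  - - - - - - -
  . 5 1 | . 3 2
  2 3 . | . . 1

Step 1. [r4c1∈{5}] r4c1's peers cover all but 5, so r4c1=5.
Step 2. [r6c3∈{4,6}] col 3 places 6 nowhere but r6c3, so r6c3=6.
Step 3. [r3c4∈{3,5}] col 4 places 3 nowhere but r3c4 ⇒ r3c4=3.
Step 4. [r1c5∈{5}] r1c5 is down to just 5 ⇒ r1c5=5.
Step 5. [r5c1∈{4}] r5c1's peers cover all but 4. So r5c1=4.
Step 6. [r2c6∈{4}] r2c6's peers cover all but 4 ⇒ r2c6=4.
Step 7. [r6c4∈{5}] only 5 remains possible at r6c4. So r6c4=5.
Step 8. [r3c1∈{1}] r3c1 has the single candidate 1. So r3c1=1.
Step 9. [r4c6∈{6}] nothing but 6 survives at r4c6 ⇒ r4c6=6.
Step 10. [r4c3∈{3}] r4c3 is down to just 3 ⇒ r4c3=3.
Step 11. [r6c5∈{4}] r6c5 has the single candidate 4, so r6c5=4.
Step 12. [r3c3∈{4}] r3c3 has the single candidate 4. So r3c3=4.
Step 13. [r5c4∈{6}] r5c4 is down to just 6 ⇒ r5c4=6.
Step 14. [r1c1∈{6}] only 6 remains possible at r1c1 ⇒ r1c1=6.
Step 15. [r3c6∈{5}] r3c6's peers cover all but 5, so r3c6=5.
Step 16. [r2c3∈{5}] nothing but 5 survives at r2c3. So r2c3=5.
Step 17. [r2c2∈{1}] only 1 remains possible at r2c2, so r2c2=1.

Answer: 6 4 2 1 5 3 / 3 1 5 2 6 4 / 1 6 4 3 2 5 / 5 2 3 4 1 6 / 4 5 1 6 3 2 / 2 3 6 5 4 1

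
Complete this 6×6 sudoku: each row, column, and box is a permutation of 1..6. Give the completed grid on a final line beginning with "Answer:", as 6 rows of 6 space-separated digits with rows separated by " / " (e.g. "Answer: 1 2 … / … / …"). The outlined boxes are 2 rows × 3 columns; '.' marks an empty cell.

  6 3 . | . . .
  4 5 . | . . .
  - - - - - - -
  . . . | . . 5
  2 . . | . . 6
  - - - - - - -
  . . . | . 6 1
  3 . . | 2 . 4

Step 1. [r3c1∈{1}] only 1 remains possible at r3c1, so r3c1=1.
Step 2. [r4c2∈{4}] only 4 remains possible at r4c2. So r4c2=4.
Step 3. [r1c6∈{2}] r1c6 has the single candidate 2. So r1c6=2.
Step 4. [r1c3∈{1}] r1c3 has the single candidate 1 ⇒ r1c3=1.
Step 5. [r5c4∈{3,5}] across row 5, 3 lands solely at r5c4 ⇒ r5c4=3.
Step 6. [r4c3∈{3,5}] r4c3 is the only open cell in row 4 admitting 5. So r4c3=5.
Step 7. [r4c5∈{1,3}] row 4 places 3 nowhere but r4c5, so r4c5=3.
Step 8. [r1c4∈{4,5}] in col 4, 5 fits only at r1c4, so r1c4=5.
Step 9. [r3c2∈{6}] r3c2 has the single candidate 6, so r3c2=6.
Step 10. [r4c4∈{1}] r4c4 has the single candidate 1 ⇒ r4c4=1.
Step 11. [r5c2∈{2}] r5c2's peers cover all but 2 ⇒ r5c2=2.
Step 12. [r1c5∈{4}] only 4 remains possible at r1c5 ⇒ r1c5=4.
Step 13. [r5c1∈{5}] r5c1 is down to just 5, so r5c1=5.
Step 14. [r6c2∈{1}] r6c2 is down to just 1. So r6c2=1.
Step 15. [r2c4∈{6}] r2c4 has the single candidate 6, so r2c4=6.
Step 16. [r6c3∈{6}] nothing but 6 survives at r6c3. So r6c3=6.
Step 17. [r6c5∈{5}] only 5 remains possible at r6c5 ⇒ r6c5=5.
Step 18. [r2c5∈{1}] r2c5 is down to just 1, so r2c5=1.
Step 19. [r3c5∈{2}] r3c5 is down to just 2, so r3c5=2.
Step 20. [r3c4∈{4}] r3c4 is down to just 4 ⇒ r3c4=4.
Step 21. [r2c3∈{2}] r2c3 is down to just 2, so r2c3=2.
Step 22. [r5c3∈{4}] nothing but 4 survives at r5c3. So r5c3=4.
Step 23. [r3c3∈{3}] r3c3 is down to just 3, so r3c3=3.
Step 24. [r2c6∈{3}] r2c6 has the single candidate 3, so r2c6=3.

Answer: 6 3 1 5 4 2 / 4 5 2 6 1 3 / 1 6 3 4 2 5 / 2 4 5 1 3 6 / 5 2 4 3 6 1 / 3 1 6 2 5 4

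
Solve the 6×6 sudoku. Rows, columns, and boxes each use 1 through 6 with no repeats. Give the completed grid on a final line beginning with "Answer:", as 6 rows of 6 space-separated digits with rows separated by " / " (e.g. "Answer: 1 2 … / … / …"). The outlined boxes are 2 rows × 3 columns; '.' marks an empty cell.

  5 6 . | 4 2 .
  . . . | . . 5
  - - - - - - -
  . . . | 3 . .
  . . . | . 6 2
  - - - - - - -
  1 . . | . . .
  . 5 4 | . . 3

Step 1. [r1c3∈{1,3}] 3 has one home in row 1: r1c3, so r1c3=3.
Step 2. [r5c6∈{4,6}] col 6 places 6 nowhere but r5c6 ⇒ r5c6=6.
Step 3. [r5c3∈{2}] r5c3's peers cover all but 2, so r5c3=2.
Step 4. [r2c3∈{1}] only 1 remains possible at r2c3. So r2c3=1.
Step 5. [r3c6∈{1,4}] 4 has one home in col 6: r3c6, so r3c6=4.
Step 6. [r4c3∈{5}] nothing but 5 survives at r4c3 ⇒ r4c3=5.
Step 7. [r4c4∈{1}] r4c4 is down to just 1. So r4c4=1.
Step 8. [r4c1∈{3,4}] col 1 places 3 nowhere but r4c1, so r4c1=3.
Step 9. [r2c1∈{2,4}] r2c1 is the only open cell in col 1 admitting 4. So r2c1=4.
Step 10. [r3c1∈{2,6}] col 1 places 2 nowhere but r3c1, so r3c1=2.
Step 11. [r5c4∈{5}] r5c4's peers cover all but 5. So r5c4=5.
Step 12. [r3c2∈{1}] only 1 remains possible at r3c2, so r3c2=1.
Step 13. [r2c5∈{3}] nothing but 3 survives at r2c5 ⇒ r2c5=3.
Step 14. [r1c6∈{1}] r1c6 is down to just 1. So r1c6=1.
Step 15. [r2c2∈{2}] r2c2's peers cover all but 2. So r2c2=2.
Step 16. [r3c5∈{5}] r3c5 has the single candidate 5 ⇒ r3c5=5.
Step 17. [r5c2∈{3}] nothing but 3 survives at r5c2. So r5c2=3.
Step 18. [r5c5∈{4}] r5c5 is down to just 4 ⇒ r5c5=4.
Step 19. [r2c4∈{6}] only 6 remains possible at r2c4, so r2c4=6.
Step 20. [r4c2∈{4}] nothing but 4 survives at r4c2, so r4c2=4.
Step 21. [r6c1∈{6}] only 6 remains possible at r6c1 ⇒ r6c1=6.
Step 22. [r3c3∈{6}] r3c3 has the single candidate 6, so r3c3=6.
Step 23. [r6c4∈{2}] r6c4 has the single candidate 2, so r6c4=2.
Step 24. [r6c5∈{1}] only 1 remains possible at r6c5 ⇒ r6c5=1.

Answer: 5 6 3 4 2 1 / 4 2 1 6 3 5 / 2 1 6 3 5 4 / 3 4 5 1 6 2 / 1 3 2 5 4 6 / 6 5 4 2 1 3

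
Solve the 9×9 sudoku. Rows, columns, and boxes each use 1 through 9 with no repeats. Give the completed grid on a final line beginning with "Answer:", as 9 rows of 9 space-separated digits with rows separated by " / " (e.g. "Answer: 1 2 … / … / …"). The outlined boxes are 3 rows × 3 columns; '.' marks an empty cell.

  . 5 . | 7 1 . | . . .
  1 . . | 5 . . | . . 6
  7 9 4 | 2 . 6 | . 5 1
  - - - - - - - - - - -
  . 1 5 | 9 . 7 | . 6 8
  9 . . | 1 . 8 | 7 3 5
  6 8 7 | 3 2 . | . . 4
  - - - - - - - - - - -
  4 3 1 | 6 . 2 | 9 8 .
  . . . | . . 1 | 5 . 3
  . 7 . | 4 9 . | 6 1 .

Step 1. [r2c2∈{2}] nothing but 2 survives at r2c2 ⇒ r2c2=2.
Step 2. [r1c9∈{2,9}] in col 9, 9 fits only at r1c9 ⇒ r1c9=9.
Step 3. [r8c8∈{2,4,7}] 4 has one home in row 8: r8c8. So r8c8=4.
Step 4. [r1c3∈{3,6,8}] row 1 places 6 nowhere but r1c3 ⇒ r1c3=6.
Step 5. [r2c3∈{3,8}] in col 3, 3 fits only at r2c3. So r2c3=3.
Step 6. [r3c5∈{3,8}] 3 has one home in col 5: r3c5. So r3c5=3.
Step 7. [r1c7∈{2,3,4,8}] 3 has one home in row 1: r1c7, so r1c7=3.
Step 8. [r2c5∈{4,8}] r2c5 is the only open cell in box 2 admitting 8, so r2c5=8.
Step 9. [r9c1∈{2,5,8}] across col 1, 5 lands solely at r9c1. So r9c1=5.
Step 10. [r9c3∈{2,8}] row 9 places 8 nowhere but r9c3 ⇒ r9c3=8.
Step 11. [r8c1∈{2}] r8c1 is down to just 2 ⇒ r8c1=2.
Step 12. [r7c9∈{7}] r7c9's peers cover all but 7 ⇒ r7c9=7.
Step 13. [r1c6∈{4}] nothing but 4 survives at r1c6 ⇒ r1c6=4.
Step 14. [r5c2∈{4}] nothing but 4 survives at r5c2, so r5c2=4.
Step 15. [r9c9∈{2}] r9c9 is down to just 2. So r9c9=2.
Step 16. [r2c8∈{7}] r2c8 has the single candidate 7, so r2c8=7.
Step 17. [r6c8∈{9}] r6c8 has the single candidate 9 ⇒ r6c8=9.
Step 18. [r3c7∈{8}] r3c7 is down to just 8, so r3c7=8.
Step 19. [r2c6∈{9}] only 9 remains possible at r2c6. So r2c6=9.
Step 20. [r9c6∈{3}] r9c6 has the single candidate 3. So r9c6=3.
Step 21. [r1c1∈{8}] r1c1 is down to just 8. So r1c1=8.
Step 22. [r4c1∈{3}] r4c1 is down to just 3, so r4c1=3.
Step 23. [r8c5∈{7}] only 7 remains possible at r8c5, so r8c5=7.
Step 24. [r5c5∈{6}] nothing but 6 survives at r5c5. So r5c5=6.
Step 25. [r5c3∈{2}] r5c3 has the single candidate 2. So r5c3=2.
Step 26. [r1c8∈{2}] nothing but 2 survives at r1c8, so r1c8=2.
Step 27. [r6c6∈{5}] r6c6's peers cover all but 5. So r6c6=5.
Step 28. [r4c7∈{2}] r4c7 has the single candidate 2 ⇒ r4c7=2.
Step 29. [r7c5∈{5}] r7c5's peers cover all but 5, so r7c5=5.
Step 30. [r2c7∈{4}] r2c7 has the single candidate 4. So r2c7=4.
Step 31. [r8c4∈{8}] r8c4 has the single candidate 8. So r8c4=8.
Step 32. [r6c7∈{1}] r6c7's peers cover all but 1 ⇒ r6c7=1.
Step 33. [r8c3∈{9}] r8c3 has the single candidate 9. So r8c3=9.
Step 34. [r4c5∈{4}] r4c5 has the single candidate 4. So r4c5=4.
Step 35. [r8c2∈{6}] r8c2 is down to just 6 ⇒ r8c2=6.

Answer: 8 5 6 7 1 4 3 2 9 / 1 2 3 5 8 9 4 7 6 / 7 9 4 2 3 6 8 5 1 / 3 1 5 9 4 7 2 6 8 / 9 4 2 1 6 8 7 3 5 / 6 8 7 3 2 5 1 9 4 / 4 3 1 6 5 2 9 8 7 / 2 6 9 8 7 1 5 4 3 / 5 7 8 4 9 3 6 1 2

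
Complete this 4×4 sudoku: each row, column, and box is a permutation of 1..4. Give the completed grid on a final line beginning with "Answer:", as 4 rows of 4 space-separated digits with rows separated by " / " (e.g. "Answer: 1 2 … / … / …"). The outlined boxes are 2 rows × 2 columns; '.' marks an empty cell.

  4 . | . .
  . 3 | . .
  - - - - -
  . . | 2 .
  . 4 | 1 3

Step 1. [r1c2∈{1,2}] in col 2, 2 fits only at r1c2. So r1c2=2.
Step 2. [r2c4∈{1,2,4}] across row 2, 2 lands solely at r2c4, so r2c4=2.
Step 3. [r2c1∈{1}] r2c1 has the single candidate 1. So r2c1=1.
Step 4. [r3c1∈{3}] r3c1 has the single candidate 3, so r3c1=3.
Step 5. [r4c1∈{2}] r4c1 is down to just 2, so r4c1=2.
Step 6. [r2c3∈{4}] only 4 remains possible at r2c3 ⇒ r2c3=4.
Step 7. [r3c2∈{1}] nothing but 1 survives at r3c2 ⇒ r3c2=1.
Step 8. [r1c4∈{1}] only 1 remains possible at r1c4. So r1c4=1.
Step 9. [r3c4∈{4}] r3c4 is down to just 4. So r3c4=4.
Step 10. [r1c3∈{3}] only 3 remains possible at r1c3. So r1c3=3.

Answer: 4 2 3 1 / 1 3 4 2 / 3 1 2 4 / 2 4 1 3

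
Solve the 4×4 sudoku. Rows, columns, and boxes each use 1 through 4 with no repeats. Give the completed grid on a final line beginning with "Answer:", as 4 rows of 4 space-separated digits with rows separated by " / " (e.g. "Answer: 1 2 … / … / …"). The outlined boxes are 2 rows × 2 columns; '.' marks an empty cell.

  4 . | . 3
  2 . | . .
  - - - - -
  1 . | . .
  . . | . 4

Step 1. [r4c3∈{1,2,3}] across row 4, 1 lands solely at r4c3. So r4c3=1.
Step 2. [r2c2∈{1,3}] r2c2 is the only open cell in row 2 admitting 3, so r2c2=3.
Step 3. [r3c4∈{2}] r3c4 is down to just 2. So r3c4=2.
Step 4. [r1c3∈{2}] r1c3 is down to just 2. So r1c3=2.
Step 5. [r4c2∈{2}] r4c2 has the single candidate 2. So r4c2=2.
Step 6. [r2c4∈{1}] r2c4 is down to just 1, so r2c4=1.
Step 7. [r2c3∈{4}] r2c3's peers cover all but 4, so r2c3=4.
Step 8. [r3c3∈{3}] r3c3 is down to just 3, so r3c3=3.
Step 9. [r1c2∈{1}] only 1 remains possible at r1c2. So r1c2=1.
Step 10. [r4c1∈{3}] r4c1 is down to just 3. So r4c1=3.
Step 11. [r3c2∈{4}] only 4 remains possible at r3c2, so r3c2=4.

Answer: 4 1 2 3 / 2 3 4 1 / 1 4 3 2 / 3 2 1 4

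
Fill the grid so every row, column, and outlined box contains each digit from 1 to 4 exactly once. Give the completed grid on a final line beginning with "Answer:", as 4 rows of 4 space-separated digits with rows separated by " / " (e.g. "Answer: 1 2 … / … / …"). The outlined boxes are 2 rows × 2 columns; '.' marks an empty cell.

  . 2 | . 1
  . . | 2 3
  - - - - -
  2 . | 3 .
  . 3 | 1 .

Step 1. [r4c1∈{4}] only 4 remains possible at r4c1, so r4c1=4.
Step 2. [r2c2∈{1,4}] 4 has one home in row 2: r2c2 ⇒ r2c2=4.
Step 3. [r4c4∈{2}] nothing but 2 survives at r4c4. So r4c4=2.
Step 4. [r3c2∈{1}] r3c2's peers cover all but 1, so r3c2=1.
Step 5. [r1c1∈{3}] r1c1 has the single candidate 3 ⇒ r1c1=3.
Step 6. [r2c1∈{1}] r2c1's peers cover all but 1 ⇒ r2c1=1.
Step 7. [r3c4∈{4}] only 4 remains possible at r3c4, so r3c4=4.
Step 8. [r1c3∈{4}] nothing but 4 survives at r1c3 ⇒ r1c3=4.

Answer: 3 2 4 1 / 1 4 2 3 / 2 1 3 4 / 4 3 1 2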